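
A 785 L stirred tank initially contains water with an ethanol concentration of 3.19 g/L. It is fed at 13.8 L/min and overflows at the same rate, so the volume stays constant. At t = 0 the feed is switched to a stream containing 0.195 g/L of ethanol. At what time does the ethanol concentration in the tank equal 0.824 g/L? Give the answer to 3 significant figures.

Unsteady species balance (constant V, well mixed): V dC/dt = Q(C_in − C), so τ = V/Q = 56.884 min.
C(t) = C_in + (C₀ − C_in) e^(−t/τ). Set C = 0.824 and solve for t:
e^(−t/τ) = (C − C_in)/(C₀ − C_in) = (0.824 − 0.195)/(3.19 − 0.195) = 0.21002
t = −τ ln(…) = 56.884 × 1.5606 = 88.771 min.

88.8 min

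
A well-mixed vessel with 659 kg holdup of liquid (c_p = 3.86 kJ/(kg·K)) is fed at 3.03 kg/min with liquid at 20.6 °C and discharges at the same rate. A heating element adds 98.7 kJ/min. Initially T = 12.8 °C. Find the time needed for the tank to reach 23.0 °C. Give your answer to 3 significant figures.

M c_p dT/dt = ṁ c_p (T_in − T) + Q̇.
τ = M/ṁ = 217.49 min; T_ss = T_in + Q̇/(ṁ c_p) = 29.039 °C.
T(t) = T_ss + (T₀ − T_ss) e^(−t/τ). Set T = 23.0:
e^(−t/τ) = (23.0 − 29.039)/(12.8 − 29.039) = 0.37188
t = −217.49 · ln(0.37188) = 215.14 min.

215 min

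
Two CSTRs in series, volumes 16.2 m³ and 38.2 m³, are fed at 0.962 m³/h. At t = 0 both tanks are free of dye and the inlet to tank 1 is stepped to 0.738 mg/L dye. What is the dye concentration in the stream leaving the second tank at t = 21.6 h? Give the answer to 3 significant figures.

Time constants: τᵢ = Vᵢ/Q for each well-mixed tank.
τ₁ = 16.2/0.962 = 16.840 h; τ₂ = 38.2/0.962 = 39.709 h.
Tank 1: C₁ = C_in(1 − e^(−t/τ₁)). Tank 2 (τ₁ ≠ τ₂): C₂ = C_in[1 − (τ₁ e^(−t/τ₁) − τ₂ e^(−t/τ₂))/(τ₁ − τ₂)].
At t = 21.6: e^(−t/τ₁) = 0.27730, e^(−t/τ₂) = 0.58045.
C₂ = 0.738·[1 − (16.840·0.27730 − 39.709·0.58045)/(-22.869)] = 0.738·0.19633 = 0.14489 mg/L.

0.145 mg/L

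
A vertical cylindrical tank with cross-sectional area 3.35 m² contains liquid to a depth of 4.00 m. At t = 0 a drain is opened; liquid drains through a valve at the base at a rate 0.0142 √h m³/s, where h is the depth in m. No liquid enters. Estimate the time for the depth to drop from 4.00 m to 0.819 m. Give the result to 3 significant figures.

517 s

A dh/dt = −Q_out = −0.0142 √h.
This is separable: 2 d(√h)/dt = −0.0142/A, so √h = √h₀ − (0.0142/(2A)) t.
t = 2A(√h₀ − √h)/0.0142 = 2·3.35·(√4.00 − √0.819)/0.0142
  = 6.7000 × (2.0000 − 0.90499) / 0.0142 = 516.66 s.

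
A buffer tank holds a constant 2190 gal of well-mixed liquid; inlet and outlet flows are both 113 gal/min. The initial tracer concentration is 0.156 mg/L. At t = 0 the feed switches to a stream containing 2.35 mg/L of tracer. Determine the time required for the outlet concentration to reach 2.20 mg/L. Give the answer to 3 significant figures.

52.0 min

Transient balance on the dissolved component: V dC/dt = Q(C_in − C), so τ = V/Q = 19.381 min.
C(t) = C_in + (C₀ − C_in) e^(−t/τ). Set C = 2.20 and solve for t:
e^(−t/τ) = (C − C_in)/(C₀ − C_in) = (2.20 − 2.35)/(0.156 − 2.35) = 0.068368
t = −τ ln(…) = 19.381 × 2.6828 = 51.995 min.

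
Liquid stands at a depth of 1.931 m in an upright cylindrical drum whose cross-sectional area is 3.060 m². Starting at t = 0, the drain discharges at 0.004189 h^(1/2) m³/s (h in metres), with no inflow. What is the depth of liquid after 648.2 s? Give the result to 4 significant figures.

0.8948 m

With no inflow, A dh/dt = −0.004189 √h.
This is separable: 2 d(√h)/dt = −0.004189/A, so √h = √h₀ − (0.004189/(2A)) t.
√h = √1.931 − 0.004189·648.2/(2·3.060) = 1.38960 − 0.443678 = 0.945926.
h = 0.945926² = 0.894776 m.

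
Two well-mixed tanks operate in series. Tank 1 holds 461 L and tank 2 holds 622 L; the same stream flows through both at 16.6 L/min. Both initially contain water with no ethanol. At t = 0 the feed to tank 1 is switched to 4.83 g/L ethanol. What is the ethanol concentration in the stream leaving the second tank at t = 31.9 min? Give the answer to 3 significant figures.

1.25 g/L

Species balance on tank i: dCᵢ/dt = (Cᵢ₋₁ − Cᵢ)/τᵢ with τᵢ = Vᵢ/Q.
τ₁ = 461/16.6 = 27.771 min; τ₂ = 622/16.6 = 37.470 min.
Solving the cascade with C₁(0)=C₂(0)=0 gives C₂(t) = C_in[1 − (τ₁ e^(−t/τ₁) − τ₂ e^(−t/τ₂))/(τ₁ − τ₂)].
At t = 31.9: e^(−t/τ₁) = 0.31706, e^(−t/τ₂) = 0.42684.
C₂ = 4.83·[1 − (27.771·0.31706 − 37.470·0.42684)/(-9.6988)] = 4.83·0.25882 = 1.2501 g/L.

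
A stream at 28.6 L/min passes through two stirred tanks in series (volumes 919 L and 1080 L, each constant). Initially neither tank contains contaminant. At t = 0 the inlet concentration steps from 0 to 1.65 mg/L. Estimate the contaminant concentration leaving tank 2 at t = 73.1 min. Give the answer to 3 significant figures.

Time constants: τᵢ = Vᵢ/Q for each well-mixed tank.
τ₁ = 919/28.6 = 32.133 min; τ₂ = 1080/28.6 = 37.762 min.
Tank 1: C₁ = C_in(1 − e^(−t/τ₁)). Tank 2 (τ₁ ≠ τ₂): C₂ = C_in[1 − (τ₁ e^(−t/τ₁) − τ₂ e^(−t/τ₂))/(τ₁ − τ₂)].
At t = 73.1: e^(−t/τ₁) = 0.10280, e^(−t/τ₂) = 0.14431.
C₂ = 1.65·[1 − (32.133·0.10280 − 37.762·0.14431)/(-5.6294)] = 1.65·0.61878 = 1.0210 mg/L.

1.02 mg/L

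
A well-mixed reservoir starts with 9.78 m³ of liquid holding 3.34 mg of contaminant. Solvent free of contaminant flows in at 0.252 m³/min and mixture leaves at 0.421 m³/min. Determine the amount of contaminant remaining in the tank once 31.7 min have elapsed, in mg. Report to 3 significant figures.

0.463 mg

Total volume: dV/dt = Q_in − Q_out = -0.16900 m³/min, so V(t) = 9.78 − 0.16900 t and V(31.7) = 4.4227 m³.
Solute balance: dm/dt = 0 − Q_out C = −Q_out m/V(t).
dm/m = −Q_out dt/(V₀ − 0.16900 t); integrating gives ln(m/m₀) = −(Q_out/(Q_in−Q_out)) ln(V/V₀).
m = m₀ (V₀/V)^(Q_out/(Q_in−Q_out)) = 3.34 × (9.78/4.4227)^(-2.4911) = 0.46257 mg.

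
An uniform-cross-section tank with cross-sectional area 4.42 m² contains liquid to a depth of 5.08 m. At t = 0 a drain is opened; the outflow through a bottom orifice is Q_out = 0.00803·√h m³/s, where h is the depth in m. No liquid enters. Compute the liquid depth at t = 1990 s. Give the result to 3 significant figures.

With no inflow, A dh/dt = −0.00803 √h.
This is separable: 2 d(√h)/dt = −0.00803/A, so √h = √h₀ − (0.00803/(2A)) t.
√h = √5.08 − 0.00803·1990/(2·4.42) = 2.2539 − 1.8077 = 0.44623.
h = 0.44623² = 0.19912 m.

0.199 m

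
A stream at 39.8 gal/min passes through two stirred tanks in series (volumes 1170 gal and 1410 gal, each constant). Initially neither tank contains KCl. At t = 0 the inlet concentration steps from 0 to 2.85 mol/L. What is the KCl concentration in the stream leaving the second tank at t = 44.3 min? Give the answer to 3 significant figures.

1.13 mol/L

Each tank obeys Vᵢ dCᵢ/dt = Q(Cᵢ₋₁ − Cᵢ), so τᵢ = Vᵢ/Q.
τ₁ = 1170/39.8 = 29.397 min; τ₂ = 1410/39.8 = 35.427 min.
Solving the cascade with C₁(0)=C₂(0)=0 gives C₂(t) = C_in[1 − (τ₁ e^(−t/τ₁) − τ₂ e^(−t/τ₂))/(τ₁ − τ₂)].
At t = 44.3: e^(−t/τ₁) = 0.22158, e^(−t/τ₂) = 0.28637.
C₂ = 2.85·[1 − (29.397·0.22158 − 35.427·0.28637)/(-6.0302)] = 2.85·0.39777 = 1.1336 mol/L.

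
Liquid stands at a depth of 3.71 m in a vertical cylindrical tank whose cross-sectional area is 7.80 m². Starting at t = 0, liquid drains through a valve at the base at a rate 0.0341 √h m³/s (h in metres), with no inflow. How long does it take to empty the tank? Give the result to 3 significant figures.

A dh/dt = −Q_out = −0.0341 √h.
This is separable: 2 d(√h)/dt = −0.0341/A, so √h = √h₀ − (0.0341/(2A)) t.
Tank is empty when √h = 0: t_empty = 2A√h₀/0.0341.
t_empty = 2·7.80·√3.71/0.0341 = 15.600·1.9261/0.0341 = 881.16 s.

881 s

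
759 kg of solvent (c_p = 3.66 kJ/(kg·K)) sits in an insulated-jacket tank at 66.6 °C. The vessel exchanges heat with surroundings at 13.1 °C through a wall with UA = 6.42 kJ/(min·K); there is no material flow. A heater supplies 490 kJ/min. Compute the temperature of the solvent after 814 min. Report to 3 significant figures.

85.9 °C

Lumped-capacitance energy balance: M c_p dT/dt = UA(T_amb − T) + Q̇.
dT/dt = (T_ss − T)/τ with T_ss = T_amb + Q̇/UA = 13.1 + 490/6.42 = 89.424 °C, τ = M c_p/UA = 759·3.66/6.42 = 432.70 min.
Integrating: T(t) = T_ss + (T₀ − T_ss) e^(−t/τ).
T(814) = 89.424 + (-22.824)·0.15241 = 85.945 °C.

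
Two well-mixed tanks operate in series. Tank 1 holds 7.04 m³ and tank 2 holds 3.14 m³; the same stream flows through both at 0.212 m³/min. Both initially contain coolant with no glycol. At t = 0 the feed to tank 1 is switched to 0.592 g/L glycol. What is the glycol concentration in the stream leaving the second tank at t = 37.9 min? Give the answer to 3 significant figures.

0.288 g/L

Each tank obeys Vᵢ dCᵢ/dt = Q(Cᵢ₋₁ − Cᵢ), so τᵢ = Vᵢ/Q.
τ₁ = 7.04/0.212 = 33.208 min; τ₂ = 3.14/0.212 = 14.811 min.
Solving the cascade with C₁(0)=C₂(0)=0 gives C₂(t) = C_in[1 − (τ₁ e^(−t/τ₁) − τ₂ e^(−t/τ₂))/(τ₁ − τ₂)].
At t = 37.9: e^(−t/τ₁) = 0.31940, e^(−t/τ₂) = 0.077393.
C₂ = 0.592·[1 − (33.208·0.31940 − 14.811·0.077393)/(18.396)] = 0.592·0.48575 = 0.28756 g/L.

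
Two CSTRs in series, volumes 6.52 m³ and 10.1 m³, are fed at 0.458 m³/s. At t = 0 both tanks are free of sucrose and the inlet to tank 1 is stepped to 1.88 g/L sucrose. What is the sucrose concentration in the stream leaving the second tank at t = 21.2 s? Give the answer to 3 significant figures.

Time constants: τᵢ = Vᵢ/Q for each well-mixed tank.
τ₁ = 6.52/0.458 = 14.236 s; τ₂ = 10.1/0.458 = 22.052 s.
Tank 1: C₁ = C_in(1 − e^(−t/τ₁)). Tank 2 (τ₁ ≠ τ₂): C₂ = C_in[1 − (τ₁ e^(−t/τ₁) − τ₂ e^(−t/τ₂))/(τ₁ − τ₂)].
At t = 21.2: e^(−t/τ₁) = 0.22555, e^(−t/τ₂) = 0.38238.
C₂ = 1.88·[1 − (14.236·0.22555 − 22.052·0.38238)/(-7.8166)] = 1.88·0.33201 = 0.62417 g/L.

0.624 g/L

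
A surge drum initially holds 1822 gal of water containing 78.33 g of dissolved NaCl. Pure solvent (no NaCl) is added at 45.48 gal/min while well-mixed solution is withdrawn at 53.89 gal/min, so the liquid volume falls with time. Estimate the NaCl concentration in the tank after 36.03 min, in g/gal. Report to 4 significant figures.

Let m(t) be the amount of NaCl. Volume: V(t) = V₀ + (Q_in − Q_out) t = 1822 − 8.41000 t; V(36.03) = 1518.99 gal.
Solute balance: dm/dt = 0 − Q_out C = −Q_out m/V(t).
Separate: dm/m = −Q_out dt/V(t) ⇒ ln(m/m₀) = −(Q_out/(Q_in−Q_out)) ln(V/V₀).
m = m₀ (V₀/V)^(Q_out/(Q_in−Q_out)) = 78.33 × (1822/1518.99)^(-6.40785) = 24.4200 g.
C = m/V = 24.4200/1518.99 = 0.0160765 g/gal.

0.01608 g/gal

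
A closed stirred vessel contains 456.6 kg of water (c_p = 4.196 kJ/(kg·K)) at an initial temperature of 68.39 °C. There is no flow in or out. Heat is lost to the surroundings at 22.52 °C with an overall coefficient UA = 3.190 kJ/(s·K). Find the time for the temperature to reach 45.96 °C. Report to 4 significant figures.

403.2 s

Lumped-capacitance energy balance: M c_p dT/dt = UA(T_amb − T).
τ = M c_p/UA = 600.594 s; T_ss = T_amb = 22.5200 °C.
T(t) = T_ss + (T₀ − T_ss)e^(−t/τ); set T = 45.96:
t = −τ ln[(T − T_ss)/(T₀ − T_ss)] = −600.594 · ln(0.511009) = 403.219 s.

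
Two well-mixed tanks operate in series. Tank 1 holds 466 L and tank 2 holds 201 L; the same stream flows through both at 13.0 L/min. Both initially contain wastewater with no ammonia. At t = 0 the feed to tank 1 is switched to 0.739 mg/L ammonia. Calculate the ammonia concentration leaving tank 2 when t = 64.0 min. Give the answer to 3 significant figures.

Each tank obeys Vᵢ dCᵢ/dt = Q(Cᵢ₋₁ − Cᵢ), so τᵢ = Vᵢ/Q.
τ₁ = 466/13.0 = 35.846 min; τ₂ = 201/13.0 = 15.462 min.
Tank 1: C₁ = C_in(1 − e^(−t/τ₁)). Tank 2 (τ₁ ≠ τ₂): C₂ = C_in[1 − (τ₁ e^(−t/τ₁) − τ₂ e^(−t/τ₂))/(τ₁ − τ₂)].
At t = 64.0: e^(−t/τ₁) = 0.16773, e^(−t/τ₂) = 0.015934.
C₂ = 0.739·[1 − (35.846·0.16773 − 15.462·0.015934)/(20.385)] = 0.739·0.71714 = 0.52996 mg/L.

0.530 mg/L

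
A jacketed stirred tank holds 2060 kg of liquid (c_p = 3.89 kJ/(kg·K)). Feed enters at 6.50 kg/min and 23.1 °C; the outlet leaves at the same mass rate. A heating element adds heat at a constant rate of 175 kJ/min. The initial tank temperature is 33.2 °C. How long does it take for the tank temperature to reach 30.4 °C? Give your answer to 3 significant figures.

M c_p dT/dt = ṁ c_p (T_in − T) + Q̇.
τ = M/ṁ = 316.92 min; T_ss = T_in + Q̇/(ṁ c_p) = 30.021 °C.
T(t) = T_ss + (T₀ − T_ss) e^(−t/τ). Set T = 30.4:
e^(−t/τ) = (30.4 − 30.021)/(33.2 − 30.021) = 0.11919
t = −316.92 · ln(0.11919) = 674.10 min.

674 min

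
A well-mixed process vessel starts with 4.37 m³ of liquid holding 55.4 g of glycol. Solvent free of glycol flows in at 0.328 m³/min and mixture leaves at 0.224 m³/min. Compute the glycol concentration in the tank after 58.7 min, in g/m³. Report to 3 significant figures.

0.805 g/m³

Total volume: dV/dt = Q_in − Q_out = 0.10400 m³/min, so V(t) = 4.37 + 0.10400 t and V(58.7) = 10.475 m³.
No glycol enters, so dm/dt = −Q_out · (m/V).
Separate: dm/m = −Q_out dt/V(t) ⇒ ln(m/m₀) = −(Q_out/(Q_in−Q_out)) ln(V/V₀).
m = m₀ (V₀/V)^(Q_out/(Q_in−Q_out)) = 55.4 × (4.37/10.475)^(2.1538) = 8.4289 g.
C = m/V = 8.4289/10.475 = 0.80468 g/m³.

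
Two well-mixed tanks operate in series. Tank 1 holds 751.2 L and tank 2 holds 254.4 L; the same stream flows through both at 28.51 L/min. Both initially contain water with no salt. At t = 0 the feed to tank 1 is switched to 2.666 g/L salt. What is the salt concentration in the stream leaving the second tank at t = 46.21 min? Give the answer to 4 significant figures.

Species balance on tank i: dCᵢ/dt = (Cᵢ₋₁ − Cᵢ)/τᵢ with τᵢ = Vᵢ/Q.
τ₁ = 751.2/28.51 = 26.3486 min; τ₂ = 254.4/28.51 = 8.92318 min.
Solving the cascade with C₁(0)=C₂(0)=0 gives C₂(t) = C_in[1 − (τ₁ e^(−t/τ₁) − τ₂ e^(−t/τ₂))/(τ₁ − τ₂)].
At t = 46.21: e^(−t/τ₁) = 0.173117, e^(−t/τ₂) = 0.00563564.
C₂ = 2.666·[1 − (26.3486·0.173117 − 8.92318·0.00563564)/(17.4255)] = 2.666·0.741120 = 1.97583 g/L.

1.976 g/L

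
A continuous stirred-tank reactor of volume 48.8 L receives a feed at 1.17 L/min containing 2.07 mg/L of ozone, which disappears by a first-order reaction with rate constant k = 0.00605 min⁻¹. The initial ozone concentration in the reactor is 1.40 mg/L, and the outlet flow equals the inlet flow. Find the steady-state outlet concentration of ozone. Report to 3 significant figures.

V dC/dt = Q(C_in − C) − k V C.
At steady state: 0 = Q C_in − (Q + kV) C_ss, so C_ss = Q C_in/(Q + kV).
C_ss = 1.17·2.07/(1.17 + 0.00605·48.8) = 2.4219/1.4652 = 1.6529 mg/L.

1.65 mg/L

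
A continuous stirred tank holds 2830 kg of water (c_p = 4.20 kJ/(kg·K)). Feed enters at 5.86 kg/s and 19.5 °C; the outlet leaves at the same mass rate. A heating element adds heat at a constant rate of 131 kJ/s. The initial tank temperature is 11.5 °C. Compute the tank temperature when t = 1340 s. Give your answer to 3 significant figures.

M c_p dT/dt = ṁ c_p (T_in − T) + Q̇.
Rearrange: dT/dt = (T_ss − T)/τ with τ = M/ṁ = 482.94 s and T_ss = T_in + Q̇/(ṁ c_p) = 24.823 °C.
Integrating: T(t) = T_ss + (T₀ − T_ss) e^(−t/τ).
T(1340) = 24.823 + (-13.323)·e^(−1340/482.94) = 24.823 + (-13.323)·0.062368 = 23.992 °C.

24.0 °C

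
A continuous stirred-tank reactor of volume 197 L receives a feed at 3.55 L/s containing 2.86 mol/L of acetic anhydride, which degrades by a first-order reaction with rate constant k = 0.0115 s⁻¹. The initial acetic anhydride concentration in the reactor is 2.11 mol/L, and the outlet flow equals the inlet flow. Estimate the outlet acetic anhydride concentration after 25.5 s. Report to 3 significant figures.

1.92 mol/L

Accumulation = in − out − consumed: V dC/dt = Q C_in − Q C − k V C.
This is linear with rate a = Q/V + k = 0.029520 s⁻¹.
C_ss = Q C_in/(Q + kV) = 1.7459 mol/L; C(t) = C_ss + (C₀ − C_ss) e^(−a t).
C(25.5) = 1.7459 + (0.36415)·e^(−0.029520·25.5) = 1.7459 + (0.36415)·0.47106 = 1.9174 mol/L.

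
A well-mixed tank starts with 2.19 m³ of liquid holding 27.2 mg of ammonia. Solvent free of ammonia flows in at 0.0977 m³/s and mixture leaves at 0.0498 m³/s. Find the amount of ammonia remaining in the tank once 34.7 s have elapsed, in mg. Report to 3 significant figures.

15.1 mg

Let m(t) be the amount of ammonia. Volume: V(t) = V₀ + (Q_in − Q_out) t = 2.19 + 0.047900 t; V(34.7) = 3.8521 m³.
Solute balance: dm/dt = 0 − Q_out C = −Q_out m/V(t).
dm/m = −Q_out dt/(V₀ + 0.047900 t); integrating gives ln(m/m₀) = −(Q_out/(Q_in−Q_out)) ln(V/V₀).
m = m₀ (V₀/V)^(Q_out/(Q_in−Q_out)) = 27.2 × (2.19/3.8521)^(1.0397) = 15.121 mg.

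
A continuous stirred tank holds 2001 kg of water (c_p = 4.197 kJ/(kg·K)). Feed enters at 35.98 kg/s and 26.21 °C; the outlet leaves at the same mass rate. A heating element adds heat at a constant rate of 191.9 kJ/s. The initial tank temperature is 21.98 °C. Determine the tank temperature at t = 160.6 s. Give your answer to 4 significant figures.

27.17 °C

Energy balance: M c_p dT/dt = ṁ c_p (T_in − T) + 191.9.
Rearrange: dT/dt = (T_ss − T)/τ with τ = M/ṁ = 55.6142 s and T_ss = T_in + Q̇/(ṁ c_p) = 27.4808 °C.
Solution: T(t) = T_ss + (T₀ − T_ss) e^(−t/τ).
T(160.6) = 27.4808 + (-5.50079)·e^(−160.6/55.6142) = 27.4808 + (-5.50079)·0.0557014 = 27.1744 °C.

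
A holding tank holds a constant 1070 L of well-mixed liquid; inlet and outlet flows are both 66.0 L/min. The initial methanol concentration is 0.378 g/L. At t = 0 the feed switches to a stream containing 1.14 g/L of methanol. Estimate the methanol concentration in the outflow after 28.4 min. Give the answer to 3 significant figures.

1.01 g/L

Transient balance on the dissolved component: V dC/dt = Q(C_in − C).
Time constant τ = V/Q = 1070/66.0 = 16.212 min.
Integrating: C(t) = C_in + (C₀ − C_in) e^(−t/τ).
C(28.4) = 1.14 + (0.378 − 1.14)·e^(−28.4/16.212) = 1.14 + (-0.76200)·0.17347 = 1.0078 g/L.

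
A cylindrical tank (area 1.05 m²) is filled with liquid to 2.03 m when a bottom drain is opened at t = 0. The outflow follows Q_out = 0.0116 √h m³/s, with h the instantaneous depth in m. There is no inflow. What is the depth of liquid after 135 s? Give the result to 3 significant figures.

Volume balance on the tank: A dh/dt = −0.0116 √h.
This is separable: 2 d(√h)/dt = −0.0116/A, so √h = √h₀ − (0.0116/(2A)) t.
√h = √2.03 − 0.0116·135/(2·1.05) = 1.4248 − 0.74571 = 0.67907.
h = 0.67907² = 0.46113 m.

0.461 m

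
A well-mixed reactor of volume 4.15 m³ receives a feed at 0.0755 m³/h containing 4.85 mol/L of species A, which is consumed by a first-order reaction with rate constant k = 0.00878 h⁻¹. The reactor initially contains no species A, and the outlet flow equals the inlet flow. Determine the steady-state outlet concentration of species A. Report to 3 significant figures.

3.27 mol/L

Accumulation = in − out − consumed: V dC/dt = Q C_in − Q C − k V C.
Steady state (dC/dt = 0): C_ss = Q C_in/(Q + kV) = C_in/(1 + kV/Q).
C_ss = 0.0755·4.85/(0.0755 + 0.00878·4.15) = 0.36617/0.11194 = 3.2713 mol/L.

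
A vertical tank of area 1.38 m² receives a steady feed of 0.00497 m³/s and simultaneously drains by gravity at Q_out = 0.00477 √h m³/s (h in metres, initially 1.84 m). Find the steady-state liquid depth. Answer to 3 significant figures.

1.09 m

Level balance: A dh/dt = 0.00497 − 0.00477 √h. Setting dh/dt = 0:
Q_in = 0.00477 √h_ss ⇒ √h_ss = 0.00497/0.00477 = 1.0419.
h_ss = 1.0419² = 1.0856 m. (Since h₀ = 1.84 m > h_ss, the level will fall toward this value.)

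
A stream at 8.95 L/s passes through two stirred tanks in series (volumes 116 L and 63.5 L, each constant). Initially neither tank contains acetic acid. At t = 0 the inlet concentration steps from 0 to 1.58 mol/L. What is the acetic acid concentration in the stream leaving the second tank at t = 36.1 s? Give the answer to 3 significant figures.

1.38 mol/L

Species balance on tank i: dCᵢ/dt = (Cᵢ₋₁ − Cᵢ)/τᵢ with τᵢ = Vᵢ/Q.
τ₁ = 116/8.95 = 12.961 s; τ₂ = 63.5/8.95 = 7.0950 s.
Tank 1: C₁ = C_in(1 − e^(−t/τ₁)). Tank 2 (τ₁ ≠ τ₂): C₂ = C_in[1 − (τ₁ e^(−t/τ₁) − τ₂ e^(−t/τ₂))/(τ₁ − τ₂)].
At t = 36.1: e^(−t/τ₁) = 0.061710, e^(−t/τ₂) = 0.0061697.
C₂ = 1.58·[1 − (12.961·0.061710 − 7.0950·0.0061697)/(5.8659)] = 1.58·0.87111 = 1.3764 mol/L.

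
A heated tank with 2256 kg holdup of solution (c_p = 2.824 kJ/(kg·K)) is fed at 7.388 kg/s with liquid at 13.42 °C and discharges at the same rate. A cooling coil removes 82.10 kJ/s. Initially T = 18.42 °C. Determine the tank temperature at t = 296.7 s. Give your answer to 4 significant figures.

12.87 °C

Heat balance on the well-mixed liquid: M c_p dT/dt = ṁ c_p (T_in − T) − 82.10.
Rearrange: dT/dt = (T_ss − T)/τ with τ = M/ṁ = 305.360 s and T_ss = T_in − Q̇/(ṁ c_p) = 9.48494 °C.
Integrating: T(t) = T_ss + (T₀ − T_ss) e^(−t/τ).
T(296.7) = 9.48494 + (8.93506)·e^(−296.7/305.360) = 9.48494 + (8.93506)·0.378462 = 12.8665 °C.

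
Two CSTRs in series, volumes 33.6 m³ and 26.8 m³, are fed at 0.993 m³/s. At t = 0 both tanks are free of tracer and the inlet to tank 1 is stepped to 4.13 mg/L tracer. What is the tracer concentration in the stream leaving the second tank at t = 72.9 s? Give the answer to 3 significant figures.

2.86 mg/L

Species balance on tank i: dCᵢ/dt = (Cᵢ₋₁ − Cᵢ)/τᵢ with τᵢ = Vᵢ/Q.
τ₁ = 33.6/0.993 = 33.837 s; τ₂ = 26.8/0.993 = 26.989 s.
Tank 1: C₁ = C_in(1 − e^(−t/τ₁)). Tank 2 (τ₁ ≠ τ₂): C₂ = C_in[1 − (τ₁ e^(−t/τ₁) − τ₂ e^(−t/τ₂))/(τ₁ − τ₂)].
At t = 72.9: e^(−t/τ₁) = 0.11597, e^(−t/τ₂) = 0.067131.
C₂ = 4.13·[1 − (33.837·0.11597 − 26.989·0.067131)/(6.8479)] = 4.13·0.69157 = 2.8562 mg/L.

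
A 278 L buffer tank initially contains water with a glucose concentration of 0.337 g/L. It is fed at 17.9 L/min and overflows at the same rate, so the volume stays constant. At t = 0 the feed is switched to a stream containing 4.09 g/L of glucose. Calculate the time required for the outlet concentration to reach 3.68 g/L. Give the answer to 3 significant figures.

Transient balance on the dissolved component: V dC/dt = Q(C_in − C), so τ = V/Q = 15.531 min.
C(t) = C_in + (C₀ − C_in) e^(−t/τ). Set C = 3.68 and solve for t:
e^(−t/τ) = (C − C_in)/(C₀ − C_in) = (3.68 − 4.09)/(0.337 − 4.09) = 0.10925
t = −τ ln(…) = 15.531 × 2.2142 = 34.387 min.

34.4 min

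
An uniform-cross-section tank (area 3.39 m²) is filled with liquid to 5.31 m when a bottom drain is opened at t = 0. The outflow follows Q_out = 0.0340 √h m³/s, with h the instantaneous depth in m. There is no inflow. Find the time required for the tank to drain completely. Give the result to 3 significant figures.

A dh/dt = −Q_out = −0.0340 √h.
This is separable: 2 d(√h)/dt = −0.0340/A, so √h = √h₀ − (0.0340/(2A)) t.
Set h = 0: 2√h₀ = (0.0340/A) t_empty ⇒ t_empty = 2A√h₀/0.0340.
t_empty = 2·3.39·√5.31/0.0340 = 6.7800·2.3043/0.0340 = 459.51 s.

460 s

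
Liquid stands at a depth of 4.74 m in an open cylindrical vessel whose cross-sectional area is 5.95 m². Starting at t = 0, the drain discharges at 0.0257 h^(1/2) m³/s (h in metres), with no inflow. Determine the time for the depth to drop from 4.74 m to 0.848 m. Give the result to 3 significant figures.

582 s

A dh/dt = −Q_out = −0.0257 √h.
∫ h^(−1/2) dh = −(0.0257/A) ∫ dt, giving 2√h = 2√h₀ − (0.0257/A) t.
t = 2A(√h₀ − √h)/0.0257 = 2·5.95·(√4.74 − √0.848)/0.0257
  = 11.900 × (2.1772 − 0.92087) / 0.0257 = 581.70 s.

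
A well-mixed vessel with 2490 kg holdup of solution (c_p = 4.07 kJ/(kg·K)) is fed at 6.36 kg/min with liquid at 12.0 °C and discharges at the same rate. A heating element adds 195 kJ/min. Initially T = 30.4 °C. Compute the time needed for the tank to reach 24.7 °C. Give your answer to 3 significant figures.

291 min

M c_p dT/dt = ṁ c_p (T_in − T) + Q̇.
τ = M/ṁ = 391.51 min; T_ss = T_in + Q̇/(ṁ c_p) = 19.533 °C.
T(t) = T_ss + (T₀ − T_ss) e^(−t/τ). Set T = 24.7:
e^(−t/τ) = (24.7 − 19.533)/(30.4 − 19.533) = 0.47546
t = −391.51 · ln(0.47546) = 291.07 min.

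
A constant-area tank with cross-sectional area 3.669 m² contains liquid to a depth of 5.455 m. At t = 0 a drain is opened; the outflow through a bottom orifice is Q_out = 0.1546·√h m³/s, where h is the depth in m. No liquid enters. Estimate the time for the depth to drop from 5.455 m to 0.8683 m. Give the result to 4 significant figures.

66.63 s

A dh/dt = −Q_out = −0.1546 √h.
Separate and integrate: 2(√h − √h₀) = −(0.1546/A) t.
t = 2A(√h₀ − √h)/0.1546 = 2·3.669·(√5.455 − √0.8683)/0.1546
  = 7.33800 × (2.33559 − 0.931826) / 0.1546 = 66.6290 s.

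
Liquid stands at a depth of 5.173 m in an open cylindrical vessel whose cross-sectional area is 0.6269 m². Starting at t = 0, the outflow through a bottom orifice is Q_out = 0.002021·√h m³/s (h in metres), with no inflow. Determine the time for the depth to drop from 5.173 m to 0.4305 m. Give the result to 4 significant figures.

With no inflow, A dh/dt = −0.002021 √h.
Separate and integrate: 2(√h − √h₀) = −(0.002021/A) t.
t = 2A(√h₀ − √h)/0.002021 = 2·0.6269·(√5.173 − √0.4305)/0.002021
  = 1.25380 × (2.27442 − 0.656125) / 0.002021 = 1003.97 s.

1004 s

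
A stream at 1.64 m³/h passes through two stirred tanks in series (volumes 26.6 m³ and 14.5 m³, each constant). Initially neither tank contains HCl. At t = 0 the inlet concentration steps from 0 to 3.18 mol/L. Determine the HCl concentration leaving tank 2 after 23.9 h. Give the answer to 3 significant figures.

Species balance on tank i: dCᵢ/dt = (Cᵢ₋₁ − Cᵢ)/τᵢ with τᵢ = Vᵢ/Q.
τ₁ = 26.6/1.64 = 16.220 h; τ₂ = 14.5/1.64 = 8.8415 h.
Tank 1: C₁ = C_in(1 − e^(−t/τ₁)). Tank 2 (τ₁ ≠ τ₂): C₂ = C_in[1 − (τ₁ e^(−t/τ₁) − τ₂ e^(−t/τ₂))/(τ₁ − τ₂)].
At t = 23.9: e^(−t/τ₁) = 0.22911, e^(−t/τ₂) = 0.066993.
C₂ = 3.18·[1 − (16.220·0.22911 − 8.8415·0.066993)/(7.3780)] = 3.18·0.57661 = 1.8336 mol/L.

1.83 mol/L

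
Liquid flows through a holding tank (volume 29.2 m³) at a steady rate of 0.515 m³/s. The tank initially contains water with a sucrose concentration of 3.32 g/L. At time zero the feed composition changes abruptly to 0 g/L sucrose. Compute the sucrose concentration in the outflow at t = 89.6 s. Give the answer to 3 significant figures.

Unsteady species balance (constant V, well mixed): V dC/dt = Q(C_in − C).
Rewrite as dC/dt + C/τ = C_in/τ, τ = V/Q = 56.699 s.
Solution: C(t) = C_in + (C₀ − C_in) e^(−t/τ).
C(89.6) = 0 + (3.32 − 0)·e^(−89.6/56.699) = 0 + (3.3200)·0.20592 = 0.68365 g/L.

0.684 g/L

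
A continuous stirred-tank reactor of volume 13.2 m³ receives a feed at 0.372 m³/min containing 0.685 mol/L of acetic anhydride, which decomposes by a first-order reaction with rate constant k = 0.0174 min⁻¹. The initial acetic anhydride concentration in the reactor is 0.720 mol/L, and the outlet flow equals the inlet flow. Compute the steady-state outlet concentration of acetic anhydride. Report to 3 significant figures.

0.424 mol/L

Accumulation = in − out − consumed: V dC/dt = Q C_in − Q C − k V C.
At steady state: 0 = Q C_in − (Q + kV) C_ss, so C_ss = Q C_in/(Q + kV).
C_ss = 0.372·0.685/(0.372 + 0.0174·13.2) = 0.25482/0.60168 = 0.42351 mol/L.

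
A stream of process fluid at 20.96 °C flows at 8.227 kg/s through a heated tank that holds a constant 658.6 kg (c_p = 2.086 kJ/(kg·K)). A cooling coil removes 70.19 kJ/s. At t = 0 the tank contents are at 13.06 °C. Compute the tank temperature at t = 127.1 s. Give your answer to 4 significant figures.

M c_p dT/dt = ṁ c_p (T_in − T) − Q̇.
τ = M/ṁ = 80.0535 s; T_ss = T_in − Q̇/(ṁ c_p) = 20.96 − 70.19/(8.227·2.086) = 16.8700 °C.
This is linear first-order; T(t) = T_ss + (T₀ − T_ss) e^(−t/τ).
T(127.1) = 16.8700 + (-3.81004)·e^(−127.1/80.0535) = 16.8700 + (-3.81004)·0.204398 = 16.0913 °C.

16.09 °C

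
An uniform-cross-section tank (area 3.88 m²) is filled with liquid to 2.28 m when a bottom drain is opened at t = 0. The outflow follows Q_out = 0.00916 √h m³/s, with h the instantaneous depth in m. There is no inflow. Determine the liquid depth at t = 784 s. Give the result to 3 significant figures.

0.342 m

A dh/dt = −Q_out = −0.00916 √h.
This is separable: 2 d(√h)/dt = −0.00916/A, so √h = √h₀ − (0.00916/(2A)) t.
√h = √2.28 − 0.00916·784/(2·3.88) = 1.5100 − 0.92544 = 0.58452.
h = 0.58452² = 0.34167 m.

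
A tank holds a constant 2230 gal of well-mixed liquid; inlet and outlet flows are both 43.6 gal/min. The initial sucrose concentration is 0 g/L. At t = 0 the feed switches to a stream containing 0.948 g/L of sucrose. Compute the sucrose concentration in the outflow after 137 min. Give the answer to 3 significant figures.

Unsteady species balance (constant V, well mixed): V dC/dt = Q(C_in − C).
Rewrite as dC/dt + C/τ = C_in/τ, τ = V/Q = 51.147 min.
C approaches C_in exponentially: C(t) = C_in + (C₀ − C_in) e^(−t/τ).
C(137) = 0.948 + (0 − 0.948)·e^(−137/51.147) = 0.948 + (-0.94800)·0.068662 = 0.88291 g/L.

0.883 g/L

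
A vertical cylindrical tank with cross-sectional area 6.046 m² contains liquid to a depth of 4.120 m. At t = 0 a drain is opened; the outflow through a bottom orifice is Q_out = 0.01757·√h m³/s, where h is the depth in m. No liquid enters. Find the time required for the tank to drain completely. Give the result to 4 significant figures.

With no inflow, A dh/dt = −0.01757 √h.
∫ h^(−1/2) dh = −(0.01757/A) ∫ dt, giving 2√h = 2√h₀ − (0.01757/A) t.
Tank is empty when √h = 0: t_empty = 2A√h₀/0.01757.
t_empty = 2·6.046·√4.120/0.01757 = 12.0920·2.02978/0.01757 = 1396.93 s.

1397 s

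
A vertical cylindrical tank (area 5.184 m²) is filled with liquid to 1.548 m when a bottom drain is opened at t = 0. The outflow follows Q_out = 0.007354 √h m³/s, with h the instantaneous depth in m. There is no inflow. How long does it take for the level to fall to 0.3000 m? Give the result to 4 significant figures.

981.9 s

With no inflow, A dh/dt = −0.007354 √h.
This is separable: 2 d(√h)/dt = −0.007354/A, so √h = √h₀ − (0.007354/(2A)) t.
t = 2A(√h₀ − √h)/0.007354 = 2·5.184·(√1.548 − √0.3000)/0.007354
  = 10.3680 × (1.24419 − 0.547723) / 0.007354 = 981.906 s.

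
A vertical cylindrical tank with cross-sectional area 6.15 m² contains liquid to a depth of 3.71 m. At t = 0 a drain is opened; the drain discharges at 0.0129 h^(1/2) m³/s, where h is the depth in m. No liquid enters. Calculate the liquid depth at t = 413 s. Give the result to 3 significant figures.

A dh/dt = −Q_out = −0.0129 √h.
This is separable: 2 d(√h)/dt = −0.0129/A, so √h = √h₀ − (0.0129/(2A)) t.
√h = √3.71 − 0.0129·413/(2·6.15) = 1.9261 − 0.43315 = 1.4930.
h = 1.4930² = 2.2290 m.

2.23 m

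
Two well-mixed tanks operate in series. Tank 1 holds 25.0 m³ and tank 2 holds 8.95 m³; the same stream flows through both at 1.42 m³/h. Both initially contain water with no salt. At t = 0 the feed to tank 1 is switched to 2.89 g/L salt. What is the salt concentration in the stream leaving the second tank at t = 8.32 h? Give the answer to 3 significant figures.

0.514 g/L

Species balance on tank i: dCᵢ/dt = (Cᵢ₋₁ − Cᵢ)/τᵢ with τᵢ = Vᵢ/Q.
τ₁ = 25.0/1.42 = 17.606 h; τ₂ = 8.95/1.42 = 6.3028 h.
Solving the cascade with C₁(0)=C₂(0)=0 gives C₂(t) = C_in[1 − (τ₁ e^(−t/τ₁) − τ₂ e^(−t/τ₂))/(τ₁ − τ₂)].
At t = 8.32: e^(−t/τ₁) = 0.62339, e^(−t/τ₂) = 0.26712.
C₂ = 2.89·[1 − (17.606·0.62339 − 6.3028·0.26712)/(11.303)] = 2.89·0.17794 = 0.51424 g/L.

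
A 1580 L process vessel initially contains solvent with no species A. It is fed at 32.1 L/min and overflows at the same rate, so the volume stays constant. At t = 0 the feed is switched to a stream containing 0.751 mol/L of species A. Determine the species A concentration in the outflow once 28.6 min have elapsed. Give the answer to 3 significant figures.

Species balance on the tank: V dC/dt = Q(C_in − C).
So dC/dt = (C_in − C)/τ with τ = V/Q = 1580/32.1 = 49.221 min.
This is linear first-order; C(t) = C_in + (C₀ − C_in) e^(−t/τ).
C(28.6) = 0.751 + (0 − 0.751)·e^(−28.6/49.221) = 0.751 + (-0.75100)·0.55931 = 0.33096 mol/L.

0.331 mol/L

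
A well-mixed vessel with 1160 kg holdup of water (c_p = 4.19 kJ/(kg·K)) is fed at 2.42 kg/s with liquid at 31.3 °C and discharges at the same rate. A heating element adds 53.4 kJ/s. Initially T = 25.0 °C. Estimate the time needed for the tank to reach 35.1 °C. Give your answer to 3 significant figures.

Unsteady energy balance on the tank contents: M c_p dT/dt = ṁ c_p (T_in − T) + 53.4.
τ = M/ṁ = 479.34 s; T_ss = T_in + Q̇/(ṁ c_p) = 36.566 °C.
T(t) = T_ss + (T₀ − T_ss) e^(−t/τ). Set T = 35.1:
e^(−t/τ) = (35.1 − 36.566)/(25.0 − 36.566) = 0.12678
t = −479.34 · ln(0.12678) = 989.98 s.

990 s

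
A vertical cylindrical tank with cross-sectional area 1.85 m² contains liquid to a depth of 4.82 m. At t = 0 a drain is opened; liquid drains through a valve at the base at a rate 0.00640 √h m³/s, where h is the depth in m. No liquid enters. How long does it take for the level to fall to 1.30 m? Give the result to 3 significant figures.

610 s

Accumulation of liquid (constant cross-section A): A dh/dt = −0.00640 √h.
Separate and integrate: 2(√h − √h₀) = −(0.00640/A) t.
t = 2A(√h₀ − √h)/0.00640 = 2·1.85·(√4.82 − √1.30)/0.00640
  = 3.7000 × (2.1954 − 1.1402) / 0.00640 = 610.08 s.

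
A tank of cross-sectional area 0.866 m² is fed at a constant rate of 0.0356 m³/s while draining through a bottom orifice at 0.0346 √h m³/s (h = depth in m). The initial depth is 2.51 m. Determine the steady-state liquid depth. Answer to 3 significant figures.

1.06 m

Level balance: A dh/dt = 0.0356 − 0.0346 √h. Setting dh/dt = 0:
Q_in = 0.0346 √h_ss ⇒ √h_ss = 0.0356/0.0346 = 1.0289.
h_ss = 1.0289² = 1.0586 m. (Since h₀ = 2.51 m > h_ss, the level will fall toward this value.)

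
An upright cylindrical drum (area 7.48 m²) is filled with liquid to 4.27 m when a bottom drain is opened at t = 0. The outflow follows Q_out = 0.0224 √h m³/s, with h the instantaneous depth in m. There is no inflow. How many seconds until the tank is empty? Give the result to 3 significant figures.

1380 s

Accumulation of liquid (constant cross-section A): A dh/dt = −0.0224 √h.
This is separable: 2 d(√h)/dt = −0.0224/A, so √h = √h₀ − (0.0224/(2A)) t.
Tank is empty when √h = 0: t_empty = 2A√h₀/0.0224.
t_empty = 2·7.48·√4.27/0.0224 = 14.960·2.0664/0.0224 = 1380.1 s.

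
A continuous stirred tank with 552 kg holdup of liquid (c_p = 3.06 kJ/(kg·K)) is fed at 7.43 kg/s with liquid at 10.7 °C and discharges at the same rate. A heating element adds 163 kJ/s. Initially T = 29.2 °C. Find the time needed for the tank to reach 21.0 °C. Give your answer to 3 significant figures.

Energy balance: M c_p dT/dt = ṁ c_p (T_in − T) + 163.
τ = M/ṁ = 74.293 s; T_ss = T_in + Q̇/(ṁ c_p) = 17.869 °C.
T(t) = T_ss + (T₀ − T_ss) e^(−t/τ). Set T = 21.0:
e^(−t/τ) = (21.0 − 17.869)/(29.2 − 17.869) = 0.27630
t = −74.293 · ln(0.27630) = 95.561 s.

95.6 s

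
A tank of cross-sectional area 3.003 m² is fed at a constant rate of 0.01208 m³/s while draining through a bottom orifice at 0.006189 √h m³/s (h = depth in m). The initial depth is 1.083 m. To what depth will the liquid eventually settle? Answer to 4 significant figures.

Accumulation of liquid (constant cross-section A): A dh/dt = Q_in − 0.006189 √h. At steady state dh/dt = 0:
Q_in = 0.006189 √h_ss ⇒ √h_ss = 0.01208/0.006189 = 1.95185.
h_ss = 1.95185² = 3.80972 m. (Since h₀ = 1.083 m < h_ss, the level will rise toward this value.)

3.810 m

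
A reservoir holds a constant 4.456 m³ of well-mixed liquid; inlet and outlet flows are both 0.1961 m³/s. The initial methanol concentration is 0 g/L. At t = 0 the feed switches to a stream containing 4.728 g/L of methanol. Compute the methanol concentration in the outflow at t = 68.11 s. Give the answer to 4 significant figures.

4.492 g/L

Mass balance on the solute (V constant): V dC/dt = Q(C_in − C).
Time constant τ = V/Q = 4.456/0.1961 = 22.7231 s.
C approaches C_in exponentially: C(t) = C_in + (C₀ − C_in) e^(−t/τ).
C(68.11) = 4.728 + (0 − 4.728)·e^(−68.11/22.7231) = 4.728 + (-4.72800)·0.0499172 = 4.49199 g/L.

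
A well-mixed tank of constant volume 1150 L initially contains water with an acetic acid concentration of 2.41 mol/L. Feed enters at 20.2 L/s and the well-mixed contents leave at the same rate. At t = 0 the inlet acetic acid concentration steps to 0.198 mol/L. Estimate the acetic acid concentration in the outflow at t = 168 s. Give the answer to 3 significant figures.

0.314 mol/L

Transient balance on the dissolved component: V dC/dt = Q(C_in − C).
Rewrite as dC/dt + C/τ = C_in/τ, τ = V/Q = 56.931 s.
This is linear first-order; C(t) = C_in + (C₀ − C_in) e^(−t/τ).
C(168) = 0.198 + (2.41 − 0.198)·e^(−168/56.931) = 0.198 + (2.2120)·0.052290 = 0.31366 mol/L.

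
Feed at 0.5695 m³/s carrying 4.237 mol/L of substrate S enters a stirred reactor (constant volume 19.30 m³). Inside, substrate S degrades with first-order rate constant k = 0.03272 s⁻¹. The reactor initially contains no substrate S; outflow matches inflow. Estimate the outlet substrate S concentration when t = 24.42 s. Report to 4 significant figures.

Accumulation = in − out − consumed: V dC/dt = Q C_in − Q C − k V C.
dC/dt = (Q/V) C_in − (Q/V + k) C; effective rate a = Q/V + k = 0.0295078 + 0.03272 = 0.0622278 s⁻¹.
C_ss = Q C_in/(Q + kV) = 2.00914 mol/L; C(t) = C_ss + (C₀ − C_ss) e^(−a t).
C(24.42) = 2.00914 + (-2.00914)·e^(−0.0622278·24.42) = 2.00914 + (-2.00914)·0.218799 = 1.56954 mol/L.

1.570 mol/L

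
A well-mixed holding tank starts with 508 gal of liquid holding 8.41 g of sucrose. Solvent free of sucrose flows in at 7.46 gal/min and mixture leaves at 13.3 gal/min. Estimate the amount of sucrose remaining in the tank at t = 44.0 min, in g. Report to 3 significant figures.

Let m(t) be the amount of sucrose. Volume: V(t) = V₀ + (Q_in − Q_out) t = 508 − 5.8400 t; V(44.0) = 251.04 gal.
No sucrose enters, so dm/dt = −Q_out · (m/V).
dm/m = −Q_out dt/(V₀ − 5.8400 t); integrating gives ln(m/m₀) = −(Q_out/(Q_in−Q_out)) ln(V/V₀).
m = m₀ (V₀/V)^(Q_out/(Q_in−Q_out)) = 8.41 × (508/251.04)^(-2.2774) = 1.6890 g.

1.69 g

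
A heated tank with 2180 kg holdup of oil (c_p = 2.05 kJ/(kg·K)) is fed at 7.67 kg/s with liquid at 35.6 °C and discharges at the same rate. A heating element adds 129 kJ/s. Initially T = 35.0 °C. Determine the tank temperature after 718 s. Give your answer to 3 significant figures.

43.1 °C

Heat balance on the well-mixed liquid: M c_p dT/dt = ṁ c_p (T_in − T) + 129.
Rearrange: dT/dt = (T_ss − T)/τ with τ = M/ṁ = 284.22 s and T_ss = T_in + Q̇/(ṁ c_p) = 43.804 °C.
T approaches T_ss exponentially: T(t) = T_ss + (T₀ − T_ss) e^(−t/τ).
T(718) = 43.804 + (-8.8043)·e^(−718/284.22) = 43.804 + (-8.8043)·0.079964 = 43.100 °C.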